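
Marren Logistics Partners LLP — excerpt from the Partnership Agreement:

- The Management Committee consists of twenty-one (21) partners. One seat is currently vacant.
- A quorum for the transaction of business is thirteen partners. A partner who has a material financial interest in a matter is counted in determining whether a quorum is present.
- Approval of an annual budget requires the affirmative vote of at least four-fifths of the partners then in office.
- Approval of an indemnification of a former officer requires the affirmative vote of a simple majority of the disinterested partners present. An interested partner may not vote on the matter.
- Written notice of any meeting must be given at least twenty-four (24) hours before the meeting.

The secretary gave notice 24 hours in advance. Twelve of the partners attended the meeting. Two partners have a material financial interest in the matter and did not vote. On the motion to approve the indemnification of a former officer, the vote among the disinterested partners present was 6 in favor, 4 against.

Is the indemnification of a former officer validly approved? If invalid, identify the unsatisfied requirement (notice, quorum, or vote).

Notice: 24 hours given; 24 required (24 ≥ 24). Satisfied.
Quorum: 12 present (interested partners count toward quorum); quorum is 13. Not satisfied.
Vote: the indemnification of a former officer requires a majority of the disinterested partners present (12 − 2 = 10). A majority of 10 is 6, so 6 affirmative votes are needed; 6 voted in favor. Satisfied. (Moot — without a quorum no business can be validly transacted.)

Invalid — quorum requirement not satisfied.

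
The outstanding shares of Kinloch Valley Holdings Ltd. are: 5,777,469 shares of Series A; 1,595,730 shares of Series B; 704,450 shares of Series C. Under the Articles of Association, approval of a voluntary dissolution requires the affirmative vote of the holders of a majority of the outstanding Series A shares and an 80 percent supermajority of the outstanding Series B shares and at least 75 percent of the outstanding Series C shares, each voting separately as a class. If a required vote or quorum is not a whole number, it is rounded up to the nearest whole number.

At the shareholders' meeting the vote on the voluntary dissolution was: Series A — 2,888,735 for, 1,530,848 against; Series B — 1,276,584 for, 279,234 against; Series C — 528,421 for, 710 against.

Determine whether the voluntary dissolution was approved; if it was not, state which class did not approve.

Series A: a majority of 5777469 is 2888735; 2,888,735 required, 2,888,735 in favor — approved.
Series B: 4/5 of 1595730 = 1276584; 1,276,584 required, 1,276,584 in favor — approved.
Series C: 3/4 of 704450 = 528337.50, rounded up to 528338; 528,338 required, 528,421 in favor — approved.

Approved — every class gave the required vote.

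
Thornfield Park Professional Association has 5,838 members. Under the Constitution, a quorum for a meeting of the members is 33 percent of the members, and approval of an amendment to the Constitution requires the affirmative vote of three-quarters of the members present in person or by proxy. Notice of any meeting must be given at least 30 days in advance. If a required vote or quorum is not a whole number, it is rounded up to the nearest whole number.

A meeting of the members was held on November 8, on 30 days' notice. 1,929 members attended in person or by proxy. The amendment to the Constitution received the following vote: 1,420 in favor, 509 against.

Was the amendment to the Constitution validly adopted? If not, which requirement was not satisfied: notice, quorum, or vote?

Invalid — vote requirement not satisfied.

Notice: 30 days given; 30 required. Satisfied.
Quorum: 33% of 5,838 = 1,926.54, rounded up to 1,927; 1,929 present. Satisfied.
Vote: requires three-fourths of those present (1,929); 3/4 of 1929 = 1446.75, rounded up to 1447, so 1,447 needed; 1,420 in favor. Not satisfied.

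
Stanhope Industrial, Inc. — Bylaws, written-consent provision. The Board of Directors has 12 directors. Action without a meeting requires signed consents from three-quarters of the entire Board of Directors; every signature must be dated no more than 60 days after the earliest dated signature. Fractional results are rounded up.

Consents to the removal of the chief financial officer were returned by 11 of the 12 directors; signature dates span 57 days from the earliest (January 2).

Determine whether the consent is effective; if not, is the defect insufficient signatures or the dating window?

Signatures required: three-quarters of 12 — 3/4 of 12 = 9, so 9 needed; 11 signed. Sufficient.
Dating window: the latest signature is 57 days after the earliest; the limit is 60 days. Within the window.

Effective — both the signature and dating-window requirements are satisfied.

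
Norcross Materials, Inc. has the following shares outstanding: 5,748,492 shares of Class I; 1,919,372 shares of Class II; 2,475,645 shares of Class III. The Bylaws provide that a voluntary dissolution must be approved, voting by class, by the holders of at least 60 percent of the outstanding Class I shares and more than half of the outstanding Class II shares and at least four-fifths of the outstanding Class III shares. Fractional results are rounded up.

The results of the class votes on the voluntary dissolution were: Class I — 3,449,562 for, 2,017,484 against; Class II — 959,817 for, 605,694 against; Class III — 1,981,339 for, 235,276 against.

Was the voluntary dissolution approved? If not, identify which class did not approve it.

Approved — every class gave the required vote.

Class I: 3/5 of 5748492 = 3449095.20, rounded up to 3449096; 3,449,096 required, 3,449,562 in favor — approved.
Class II: a majority of 1919372 is 959687; 959,687 required, 959,817 in favor — approved.
Class III: 4/5 of 2475645 = 1980516; 1,980,516 required, 1,981,339 in favor — approved.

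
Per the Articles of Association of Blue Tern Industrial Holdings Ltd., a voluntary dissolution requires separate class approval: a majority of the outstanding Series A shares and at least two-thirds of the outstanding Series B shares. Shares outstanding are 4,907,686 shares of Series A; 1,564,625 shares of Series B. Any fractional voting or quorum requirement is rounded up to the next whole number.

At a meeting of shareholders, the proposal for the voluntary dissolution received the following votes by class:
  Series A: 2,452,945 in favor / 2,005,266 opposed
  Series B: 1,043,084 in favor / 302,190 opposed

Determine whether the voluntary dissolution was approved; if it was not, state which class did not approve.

Not approved — the Series A shares did not give the required vote.

Series A: a majority of 4907686 is 2453844; 2,453,844 required, 2,452,945 in favor — not approved.
Series B: 2/3 of 1564625 = 1043083.33, rounded up to 1043084; 1,043,084 required, 1,043,084 in favor — approved.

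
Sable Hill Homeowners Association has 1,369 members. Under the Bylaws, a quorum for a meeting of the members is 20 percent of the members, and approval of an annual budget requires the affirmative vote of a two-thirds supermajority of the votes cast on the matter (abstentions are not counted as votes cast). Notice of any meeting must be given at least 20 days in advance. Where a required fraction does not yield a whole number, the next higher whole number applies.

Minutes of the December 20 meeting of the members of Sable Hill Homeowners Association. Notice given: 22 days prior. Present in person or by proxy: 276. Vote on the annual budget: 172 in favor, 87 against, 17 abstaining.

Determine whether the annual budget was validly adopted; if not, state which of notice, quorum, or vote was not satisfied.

Notice: 22 days given; 20 required. Satisfied.
Quorum: 20% of 1,369 = 273.80, rounded up to 274; 276 present. Satisfied.
Vote: requires two-thirds of the votes cast (276 − 17 abstaining = 259); 2/3 of 259 = 172.67, rounded up to 173, so 173 needed; 172 in favor. Not satisfied.

Invalid — vote requirement not satisfied.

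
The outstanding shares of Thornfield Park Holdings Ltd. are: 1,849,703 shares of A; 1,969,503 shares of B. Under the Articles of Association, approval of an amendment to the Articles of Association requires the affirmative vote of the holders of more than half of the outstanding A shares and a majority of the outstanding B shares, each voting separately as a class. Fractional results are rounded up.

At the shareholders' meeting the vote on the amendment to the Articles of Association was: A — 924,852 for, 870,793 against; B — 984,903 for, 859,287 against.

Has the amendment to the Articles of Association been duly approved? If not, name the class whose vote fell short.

Approved — every class gave the required vote.

A: a majority of 1849703 is 924852; 924,852 required, 924,852 in favor — approved.
B: a majority of 1969503 is 984752; 984,752 required, 984,903 in favor — approved.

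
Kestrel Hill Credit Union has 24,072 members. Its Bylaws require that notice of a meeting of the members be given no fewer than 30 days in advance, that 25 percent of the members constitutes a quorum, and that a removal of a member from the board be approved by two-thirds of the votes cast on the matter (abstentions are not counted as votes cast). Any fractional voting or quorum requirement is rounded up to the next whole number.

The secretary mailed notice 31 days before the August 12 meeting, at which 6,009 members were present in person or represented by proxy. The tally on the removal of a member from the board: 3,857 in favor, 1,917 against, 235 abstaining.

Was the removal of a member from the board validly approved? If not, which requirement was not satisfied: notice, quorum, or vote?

Notice: 31 days given; 30 required. Satisfied.
Quorum: 25% of 24,072 = 6,018; 6,009 present. Not satisfied.
Vote: requires two-thirds of the votes cast (6,009 − 235 abstaining = 5,774); 2/3 of 5774 = 3849.33, rounded up to 3850, so 3,850 needed; 3,857 in favor. Satisfied.

Invalid — quorum requirement not satisfied.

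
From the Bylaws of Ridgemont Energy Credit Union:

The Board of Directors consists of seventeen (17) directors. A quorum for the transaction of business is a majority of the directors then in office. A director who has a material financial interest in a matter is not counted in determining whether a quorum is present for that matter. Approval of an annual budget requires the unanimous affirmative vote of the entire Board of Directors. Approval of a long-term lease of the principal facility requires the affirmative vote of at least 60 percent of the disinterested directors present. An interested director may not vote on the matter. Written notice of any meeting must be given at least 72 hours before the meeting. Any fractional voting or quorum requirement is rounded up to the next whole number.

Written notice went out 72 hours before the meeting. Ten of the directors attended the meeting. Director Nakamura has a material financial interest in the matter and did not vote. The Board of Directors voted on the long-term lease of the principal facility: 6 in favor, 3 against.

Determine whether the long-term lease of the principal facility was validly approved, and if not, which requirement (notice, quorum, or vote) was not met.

Valid — all requirements satisfied.

Notice: 72 hours given; 72 required (72 ≥ 72). Satisfied.
Quorum: 10 present, but the 1 interested director does not count, leaving 9. Quorum is 9. Satisfied.
Vote: the long-term lease of the principal facility requires three-fifths of the disinterested directors present (10 − 1 = 9). 3/5 of 9 = 5.40, rounded up to 6, so 6 affirmative votes are needed; 6 voted in favor. Satisfied.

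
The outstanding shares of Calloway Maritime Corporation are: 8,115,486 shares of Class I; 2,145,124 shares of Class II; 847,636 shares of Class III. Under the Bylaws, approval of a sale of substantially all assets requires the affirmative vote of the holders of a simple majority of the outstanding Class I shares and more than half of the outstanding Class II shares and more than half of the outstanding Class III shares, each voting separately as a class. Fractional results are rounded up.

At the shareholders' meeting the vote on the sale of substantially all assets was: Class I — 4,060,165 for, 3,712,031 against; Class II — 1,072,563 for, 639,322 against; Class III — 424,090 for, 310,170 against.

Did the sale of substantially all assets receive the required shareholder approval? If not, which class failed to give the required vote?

Approved — every class gave the required vote.

Class I: a majority of 8115486 is 4057744; 4,057,744 required, 4,060,165 in favor — approved.
Class II: a majority of 2145124 is 1072563; 1,072,563 required, 1,072,563 in favor — approved.
Class III: a majority of 847636 is 423819; 423,819 required, 424,090 in favor — approved.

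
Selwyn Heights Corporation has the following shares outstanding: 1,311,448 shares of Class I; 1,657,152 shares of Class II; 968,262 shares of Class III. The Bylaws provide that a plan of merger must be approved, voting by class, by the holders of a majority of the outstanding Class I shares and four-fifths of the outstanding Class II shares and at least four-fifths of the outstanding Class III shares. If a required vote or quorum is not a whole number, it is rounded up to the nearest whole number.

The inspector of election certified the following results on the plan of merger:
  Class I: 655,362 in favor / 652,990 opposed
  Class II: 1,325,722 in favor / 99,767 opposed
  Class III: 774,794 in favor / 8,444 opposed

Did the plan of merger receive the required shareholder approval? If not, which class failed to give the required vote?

Not approved — the Class I shares did not give the required vote.

Class I: a majority of 1311448 is 655725; 655,725 required, 655,362 in favor — not approved.
Class II: 4/5 of 1657152 = 1325721.60, rounded up to 1325722; 1,325,722 required, 1,325,722 in favor — approved.
Class III: 4/5 of 968262 = 774609.60, rounded up to 774610; 774,610 required, 774,794 in favor — approved.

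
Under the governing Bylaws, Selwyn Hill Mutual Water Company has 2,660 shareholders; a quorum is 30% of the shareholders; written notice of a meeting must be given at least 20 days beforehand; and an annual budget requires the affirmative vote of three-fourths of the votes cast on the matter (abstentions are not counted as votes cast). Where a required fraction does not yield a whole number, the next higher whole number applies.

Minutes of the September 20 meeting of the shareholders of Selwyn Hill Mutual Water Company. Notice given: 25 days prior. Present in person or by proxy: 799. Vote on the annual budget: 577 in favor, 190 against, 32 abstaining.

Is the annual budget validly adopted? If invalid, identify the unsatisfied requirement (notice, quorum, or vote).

Valid — all requirements satisfied.

Notice: 25 days given; 20 required. Satisfied.
Quorum: 30% of 2,660 = 798; 799 present. Satisfied.
Vote: requires three-fourths of the votes cast (799 − 32 abstaining = 767); 3/4 of 767 = 575.25, rounded up to 576, so 576 needed; 577 in favor. Satisfied.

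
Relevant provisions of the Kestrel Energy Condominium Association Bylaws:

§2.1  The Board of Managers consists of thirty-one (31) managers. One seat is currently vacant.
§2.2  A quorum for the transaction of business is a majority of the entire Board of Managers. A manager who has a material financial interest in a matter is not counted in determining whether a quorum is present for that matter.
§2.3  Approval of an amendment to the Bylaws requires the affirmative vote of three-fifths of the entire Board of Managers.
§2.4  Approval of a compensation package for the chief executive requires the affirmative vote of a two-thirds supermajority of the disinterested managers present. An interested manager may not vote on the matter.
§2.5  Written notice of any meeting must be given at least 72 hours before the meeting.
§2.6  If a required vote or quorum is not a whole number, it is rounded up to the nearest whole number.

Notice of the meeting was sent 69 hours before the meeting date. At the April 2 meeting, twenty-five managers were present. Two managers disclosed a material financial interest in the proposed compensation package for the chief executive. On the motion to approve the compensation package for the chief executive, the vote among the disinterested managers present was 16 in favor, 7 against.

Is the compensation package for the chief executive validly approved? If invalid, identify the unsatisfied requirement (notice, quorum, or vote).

Notice: 69 hours given; 72 required (69 < 72). Not satisfied.
Quorum: 25 present, but the 2 interested managers do not count, leaving 23. Quorum is 16. Satisfied.
Vote: the compensation package for the chief executive requires two-thirds of the disinterested managers present (25 − 2 = 23). 2/3 of 23 = 15.33, rounded up to 16, so 16 affirmative votes are needed; 16 voted in favor. Satisfied.

Invalid — notice requirement not satisfied.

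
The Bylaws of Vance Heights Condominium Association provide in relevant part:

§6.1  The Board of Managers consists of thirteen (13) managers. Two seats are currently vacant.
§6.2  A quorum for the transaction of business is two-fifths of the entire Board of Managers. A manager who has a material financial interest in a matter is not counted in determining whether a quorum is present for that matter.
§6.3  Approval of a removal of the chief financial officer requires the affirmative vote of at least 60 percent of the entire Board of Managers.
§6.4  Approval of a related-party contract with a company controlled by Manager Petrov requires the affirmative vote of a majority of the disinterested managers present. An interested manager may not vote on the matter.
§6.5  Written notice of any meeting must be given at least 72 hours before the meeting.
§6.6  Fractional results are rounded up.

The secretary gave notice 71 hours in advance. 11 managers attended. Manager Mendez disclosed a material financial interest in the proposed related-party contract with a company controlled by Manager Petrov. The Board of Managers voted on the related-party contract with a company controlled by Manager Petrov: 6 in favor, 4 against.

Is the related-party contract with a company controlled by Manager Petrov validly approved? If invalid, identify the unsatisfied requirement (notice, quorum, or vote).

Notice: 71 hours given; 72 required (71 < 72). Not satisfied.
Quorum: 11 present, but the 1 interested manager does not count, leaving 10. Quorum is 6. Satisfied.
Vote: the related-party contract with a company controlled by Manager Petrov requires a majority of the disinterested managers present (11 − 1 = 10). A majority of 10 is 6, so 6 affirmative votes are needed; 6 voted in favor. Satisfied.

Invalid — notice requirement not satisfied.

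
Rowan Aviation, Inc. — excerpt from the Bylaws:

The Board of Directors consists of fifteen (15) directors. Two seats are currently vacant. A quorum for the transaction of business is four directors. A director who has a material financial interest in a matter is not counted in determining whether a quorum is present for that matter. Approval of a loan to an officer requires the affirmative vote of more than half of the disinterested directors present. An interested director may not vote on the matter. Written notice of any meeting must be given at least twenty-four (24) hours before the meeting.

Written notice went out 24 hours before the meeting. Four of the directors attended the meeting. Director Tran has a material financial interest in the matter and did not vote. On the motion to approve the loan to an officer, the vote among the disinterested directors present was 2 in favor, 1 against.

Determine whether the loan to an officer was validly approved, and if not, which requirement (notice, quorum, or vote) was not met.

Invalid — quorum requirement not satisfied.

Notice: 24 hours given; 24 required (24 ≥ 24). Satisfied.
Quorum: 4 present, but the 1 interested director does not count, leaving 3. Quorum is 4. Not satisfied.
Vote: the loan to an officer requires a majority of the disinterested directors present (4 − 1 = 3). A majority of 3 is 2, so 2 affirmative votes are needed; 2 voted in favor. Satisfied. (Moot — without a quorum no business can be validly transacted.)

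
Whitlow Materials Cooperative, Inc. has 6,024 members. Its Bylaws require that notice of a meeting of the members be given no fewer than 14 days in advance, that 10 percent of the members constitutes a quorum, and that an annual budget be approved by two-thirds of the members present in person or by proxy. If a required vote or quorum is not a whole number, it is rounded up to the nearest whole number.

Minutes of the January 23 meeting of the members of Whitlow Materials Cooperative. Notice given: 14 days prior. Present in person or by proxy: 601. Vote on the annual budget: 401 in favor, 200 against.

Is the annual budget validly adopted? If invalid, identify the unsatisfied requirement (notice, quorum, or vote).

Invalid — quorum requirement not satisfied.

Notice: 14 days given; 14 required. Satisfied.
Quorum: 10% of 6,024 = 602.40, rounded up to 603; 601 present. Not satisfied.
Vote: requires two-thirds of those present (601); 2/3 of 601 = 400.67, rounded up to 401, so 401 needed; 401 in favor. Satisfied.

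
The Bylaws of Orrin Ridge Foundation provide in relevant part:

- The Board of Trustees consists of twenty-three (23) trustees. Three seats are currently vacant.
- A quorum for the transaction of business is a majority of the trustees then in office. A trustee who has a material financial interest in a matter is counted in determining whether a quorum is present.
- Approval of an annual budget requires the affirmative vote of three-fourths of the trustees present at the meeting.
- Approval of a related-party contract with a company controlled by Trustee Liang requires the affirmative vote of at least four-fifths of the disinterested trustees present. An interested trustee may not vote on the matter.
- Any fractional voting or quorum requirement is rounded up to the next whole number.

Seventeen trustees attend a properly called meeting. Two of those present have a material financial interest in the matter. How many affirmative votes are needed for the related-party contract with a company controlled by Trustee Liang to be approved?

The related-party contract with a company controlled by Trustee Liang requires four-fifths of the disinterested trustees present (17 − 2 = 15).
4/5 of 15 = 12.

12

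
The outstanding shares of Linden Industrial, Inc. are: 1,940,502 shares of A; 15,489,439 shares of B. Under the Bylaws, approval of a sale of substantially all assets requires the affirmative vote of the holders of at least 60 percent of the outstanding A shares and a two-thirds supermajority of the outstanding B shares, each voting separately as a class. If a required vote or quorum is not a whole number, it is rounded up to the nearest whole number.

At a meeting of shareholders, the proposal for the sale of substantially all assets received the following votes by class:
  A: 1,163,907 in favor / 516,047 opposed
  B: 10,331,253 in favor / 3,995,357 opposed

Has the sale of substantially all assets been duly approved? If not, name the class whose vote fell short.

Not approved — the A shares did not give the required vote.

A: 3/5 of 1940502 = 1164301.20, rounded up to 1164302; 1,164,302 required, 1,163,907 in favor — not approved.
B: 2/3 of 15489439 = 10326292.67, rounded up to 10326293; 10,326,293 required, 10,331,253 in favor — approved.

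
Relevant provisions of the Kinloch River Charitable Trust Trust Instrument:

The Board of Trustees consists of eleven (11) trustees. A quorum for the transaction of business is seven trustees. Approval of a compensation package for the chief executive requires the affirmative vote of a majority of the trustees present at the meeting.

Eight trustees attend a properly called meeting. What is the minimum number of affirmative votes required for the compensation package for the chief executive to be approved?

The compensation package for the chief executive requires a majority of the trustees present (8).
A majority of 8 is 5.

5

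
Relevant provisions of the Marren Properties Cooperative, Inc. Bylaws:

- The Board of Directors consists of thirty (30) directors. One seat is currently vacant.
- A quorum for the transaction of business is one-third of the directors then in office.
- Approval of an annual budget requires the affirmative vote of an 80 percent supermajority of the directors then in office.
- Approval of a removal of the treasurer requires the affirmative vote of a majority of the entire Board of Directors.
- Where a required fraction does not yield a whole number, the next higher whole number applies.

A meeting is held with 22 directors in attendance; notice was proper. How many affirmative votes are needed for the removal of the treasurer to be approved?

The removal of the treasurer requires a majority of the entire Board of Directors (30).
A majority of 30 is 16.

16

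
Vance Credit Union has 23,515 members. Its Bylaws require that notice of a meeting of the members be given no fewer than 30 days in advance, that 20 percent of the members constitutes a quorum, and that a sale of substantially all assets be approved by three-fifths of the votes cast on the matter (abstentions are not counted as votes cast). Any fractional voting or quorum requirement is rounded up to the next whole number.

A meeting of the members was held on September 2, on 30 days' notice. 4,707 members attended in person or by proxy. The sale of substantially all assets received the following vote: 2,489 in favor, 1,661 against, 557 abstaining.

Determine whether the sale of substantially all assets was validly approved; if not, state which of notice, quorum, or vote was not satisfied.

Notice: 30 days given; 30 required. Satisfied.
Quorum: 20% of 23,515 = 4,703; 4,707 present. Satisfied.
Vote: requires three-fifths of the votes cast (4,707 − 557 abstaining = 4,150); 3/5 of 4150 = 2490, so 2,490 needed; 2,489 in favor. Not satisfied.

Invalid — vote requirement not satisfied.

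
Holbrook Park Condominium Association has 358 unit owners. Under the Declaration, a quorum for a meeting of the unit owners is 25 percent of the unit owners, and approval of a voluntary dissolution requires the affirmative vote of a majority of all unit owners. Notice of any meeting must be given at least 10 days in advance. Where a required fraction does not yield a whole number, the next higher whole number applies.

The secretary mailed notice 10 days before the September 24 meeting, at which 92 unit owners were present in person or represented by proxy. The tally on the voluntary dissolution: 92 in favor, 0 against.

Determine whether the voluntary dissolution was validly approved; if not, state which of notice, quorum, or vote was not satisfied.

Notice: 10 days given; 10 required. Satisfied.
Quorum: 25% of 358 = 89.50, rounded up to 90; 92 present. Satisfied.
Vote: requires a majority of all unit owners (358); a majority of 358 is 180, so 180 needed; 92 in favor. Not satisfied.

Invalid — vote requirement not satisfied.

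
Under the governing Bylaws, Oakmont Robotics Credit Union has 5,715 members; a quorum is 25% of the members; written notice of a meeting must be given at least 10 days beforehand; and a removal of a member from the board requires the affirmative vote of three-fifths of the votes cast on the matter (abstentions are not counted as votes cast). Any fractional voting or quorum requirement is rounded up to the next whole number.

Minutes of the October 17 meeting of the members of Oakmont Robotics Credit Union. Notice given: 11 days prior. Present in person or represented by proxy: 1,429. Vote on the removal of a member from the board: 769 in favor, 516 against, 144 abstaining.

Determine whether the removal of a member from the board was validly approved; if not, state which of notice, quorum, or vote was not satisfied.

Notice: 11 days given; 10 required. Satisfied.
Quorum: 25% of 5,715 = 1,428.75, rounded up to 1,429; 1,429 present. Satisfied.
Vote: requires three-fifths of the votes cast (1,429 − 144 abstaining = 1,285); 3/5 of 1285 = 771, so 771 needed; 769 in favor. Not satisfied.

Invalid — vote requirement not satisfied.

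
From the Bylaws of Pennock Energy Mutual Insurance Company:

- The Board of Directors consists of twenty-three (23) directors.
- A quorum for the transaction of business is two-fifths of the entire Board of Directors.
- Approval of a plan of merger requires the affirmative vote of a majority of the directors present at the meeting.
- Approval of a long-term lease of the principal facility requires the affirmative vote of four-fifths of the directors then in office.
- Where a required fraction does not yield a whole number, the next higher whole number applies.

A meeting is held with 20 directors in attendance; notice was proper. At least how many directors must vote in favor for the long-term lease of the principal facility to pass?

19

The long-term lease of the principal facility requires four-fifths of the directors then in office (23).
4/5 of 23 = 18.40, rounded up to 19.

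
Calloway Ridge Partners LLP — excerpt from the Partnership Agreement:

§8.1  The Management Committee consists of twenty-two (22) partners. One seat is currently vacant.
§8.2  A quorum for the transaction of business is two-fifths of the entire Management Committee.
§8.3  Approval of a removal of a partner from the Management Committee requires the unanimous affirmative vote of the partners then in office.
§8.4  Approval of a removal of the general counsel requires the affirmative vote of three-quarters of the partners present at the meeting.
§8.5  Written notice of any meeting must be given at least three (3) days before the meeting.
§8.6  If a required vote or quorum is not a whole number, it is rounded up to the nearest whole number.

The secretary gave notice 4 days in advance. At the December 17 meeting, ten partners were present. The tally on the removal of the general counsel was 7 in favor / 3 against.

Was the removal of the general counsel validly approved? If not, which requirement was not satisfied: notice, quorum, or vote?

Invalid — vote requirement not satisfied.

Notice: 4 days given; 3 required (4 ≥ 3). Satisfied.
Quorum: 10 present; quorum is 9. Satisfied.
Vote: the removal of the general counsel requires three-fourths of the partners present (10). 3/4 of 10 = 7.50, rounded up to 8, so 8 affirmative votes are needed; 7 voted in favor. Not satisfied.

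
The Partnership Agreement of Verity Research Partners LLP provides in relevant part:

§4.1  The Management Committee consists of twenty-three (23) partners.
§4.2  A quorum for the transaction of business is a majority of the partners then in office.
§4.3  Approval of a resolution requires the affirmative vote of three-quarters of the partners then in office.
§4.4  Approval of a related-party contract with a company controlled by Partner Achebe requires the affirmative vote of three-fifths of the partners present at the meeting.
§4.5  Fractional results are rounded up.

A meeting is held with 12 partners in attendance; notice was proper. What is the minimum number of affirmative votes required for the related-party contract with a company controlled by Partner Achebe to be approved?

8

The related-party contract with a company controlled by Partner Achebe requires three-fifths of the partners present (12).
3/5 of 12 = 7.20, rounded up to 8.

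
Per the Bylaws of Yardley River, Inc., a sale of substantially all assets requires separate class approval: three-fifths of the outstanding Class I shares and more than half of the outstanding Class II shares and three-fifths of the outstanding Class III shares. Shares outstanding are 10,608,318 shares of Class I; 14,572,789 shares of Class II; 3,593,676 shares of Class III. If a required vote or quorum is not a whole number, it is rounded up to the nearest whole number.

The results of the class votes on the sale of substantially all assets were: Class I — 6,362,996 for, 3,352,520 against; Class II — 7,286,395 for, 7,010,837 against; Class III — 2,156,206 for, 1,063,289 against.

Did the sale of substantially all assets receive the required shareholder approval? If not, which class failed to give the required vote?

Class I: 3/5 of 10608318 = 6364990.80, rounded up to 6364991; 6,364,991 required, 6,362,996 in favor — not approved.
Class II: a majority of 14572789 is 7286395; 7,286,395 required, 7,286,395 in favor — approved.
Class III: 3/5 of 3593676 = 2156205.60, rounded up to 2156206; 2,156,206 required, 2,156,206 in favor — approved.

Not approved — the Class I shares did not give the required vote.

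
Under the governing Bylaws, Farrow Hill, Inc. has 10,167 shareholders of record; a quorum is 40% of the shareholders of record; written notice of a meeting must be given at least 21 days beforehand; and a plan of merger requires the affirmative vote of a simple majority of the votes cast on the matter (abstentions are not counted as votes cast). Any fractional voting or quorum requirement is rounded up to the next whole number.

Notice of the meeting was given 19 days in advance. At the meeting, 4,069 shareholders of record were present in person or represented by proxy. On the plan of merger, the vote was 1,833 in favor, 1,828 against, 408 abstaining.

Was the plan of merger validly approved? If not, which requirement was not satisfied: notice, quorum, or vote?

Notice: 19 days given; 21 required. Not satisfied.
Quorum: 40% of 10,167 = 4,066.80, rounded up to 4,067; 4,069 present. Satisfied.
Vote: requires a majority of the votes cast (4,069 − 408 abstaining = 3,661); a majority of 3661 is 1831, so 1,831 needed; 1,833 in favor. Satisfied.

Invalid — notice requirement not satisfied.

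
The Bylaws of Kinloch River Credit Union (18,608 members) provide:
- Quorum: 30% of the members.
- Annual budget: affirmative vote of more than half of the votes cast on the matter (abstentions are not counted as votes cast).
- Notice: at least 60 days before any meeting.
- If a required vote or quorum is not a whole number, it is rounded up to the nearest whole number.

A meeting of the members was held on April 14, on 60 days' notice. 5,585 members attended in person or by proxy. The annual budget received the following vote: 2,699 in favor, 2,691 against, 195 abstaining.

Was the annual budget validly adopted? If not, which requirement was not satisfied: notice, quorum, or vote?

Notice: 60 days given; 60 required. Satisfied.
Quorum: 30% of 18,608 = 5,582.40, rounded up to 5,583; 5,585 present. Satisfied.
Vote: requires a majority of the votes cast (5,585 − 195 abstaining = 5,390); a majority of 5390 is 2696, so 2,696 needed; 2,699 in favor. Satisfied.

Valid — all requirements satisfied.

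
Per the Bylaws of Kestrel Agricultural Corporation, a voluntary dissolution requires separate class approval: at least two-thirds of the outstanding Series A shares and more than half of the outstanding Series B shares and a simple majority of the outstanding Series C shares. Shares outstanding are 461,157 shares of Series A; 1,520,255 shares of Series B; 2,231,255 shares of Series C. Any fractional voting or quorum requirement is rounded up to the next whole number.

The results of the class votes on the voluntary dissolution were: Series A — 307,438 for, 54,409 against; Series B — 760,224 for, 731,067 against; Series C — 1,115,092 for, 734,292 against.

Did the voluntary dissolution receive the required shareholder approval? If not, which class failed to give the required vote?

Series A: 2/3 of 461157 = 307438; 307,438 required, 307,438 in favor — approved.
Series B: a majority of 1520255 is 760128; 760,128 required, 760,224 in favor — approved.
Series C: a majority of 2231255 is 1115628; 1,115,628 required, 1,115,092 in favor — not approved.

Not approved — the Series C shares did not give the required vote.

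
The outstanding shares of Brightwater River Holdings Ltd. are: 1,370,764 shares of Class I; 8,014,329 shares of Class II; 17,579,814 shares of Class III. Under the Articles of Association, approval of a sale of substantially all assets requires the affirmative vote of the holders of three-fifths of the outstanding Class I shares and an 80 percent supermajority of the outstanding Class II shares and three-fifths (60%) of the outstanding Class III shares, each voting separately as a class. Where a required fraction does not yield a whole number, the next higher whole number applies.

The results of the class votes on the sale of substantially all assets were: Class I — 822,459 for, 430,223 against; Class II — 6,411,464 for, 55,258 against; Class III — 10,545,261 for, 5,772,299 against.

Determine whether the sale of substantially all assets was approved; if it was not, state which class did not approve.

Not approved — the Class III shares did not give the required vote.

Class I: 3/5 of 1370764 = 822458.40, rounded up to 822459; 822,459 required, 822,459 in favor — approved.
Class II: 4/5 of 8014329 = 6411463.20, rounded up to 6411464; 6,411,464 required, 6,411,464 in favor — approved.
Class III: 3/5 of 17579814 = 10547888.40, rounded up to 10547889; 10,547,889 required, 10,545,261 in favor — not approved.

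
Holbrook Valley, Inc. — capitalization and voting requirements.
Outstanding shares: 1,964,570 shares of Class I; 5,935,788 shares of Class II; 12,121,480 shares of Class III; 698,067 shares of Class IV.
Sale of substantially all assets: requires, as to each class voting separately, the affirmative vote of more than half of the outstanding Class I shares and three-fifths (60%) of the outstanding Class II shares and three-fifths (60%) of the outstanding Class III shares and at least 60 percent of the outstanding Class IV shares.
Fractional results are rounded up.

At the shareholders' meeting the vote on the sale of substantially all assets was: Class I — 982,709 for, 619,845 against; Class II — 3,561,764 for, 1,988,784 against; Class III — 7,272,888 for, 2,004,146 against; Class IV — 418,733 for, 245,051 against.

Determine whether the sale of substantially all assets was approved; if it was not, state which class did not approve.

Class I: a majority of 1964570 is 982286; 982,286 required, 982,709 in favor — approved.
Class II: 3/5 of 5935788 = 3561472.80, rounded up to 3561473; 3,561,473 required, 3,561,764 in favor — approved.
Class III: 3/5 of 12121480 = 7272888; 7,272,888 required, 7,272,888 in favor — approved.
Class IV: 3/5 of 698067 = 418840.20, rounded up to 418841; 418,841 required, 418,733 in favor — not approved.

Not approved — the Class IV shares did not give the required vote.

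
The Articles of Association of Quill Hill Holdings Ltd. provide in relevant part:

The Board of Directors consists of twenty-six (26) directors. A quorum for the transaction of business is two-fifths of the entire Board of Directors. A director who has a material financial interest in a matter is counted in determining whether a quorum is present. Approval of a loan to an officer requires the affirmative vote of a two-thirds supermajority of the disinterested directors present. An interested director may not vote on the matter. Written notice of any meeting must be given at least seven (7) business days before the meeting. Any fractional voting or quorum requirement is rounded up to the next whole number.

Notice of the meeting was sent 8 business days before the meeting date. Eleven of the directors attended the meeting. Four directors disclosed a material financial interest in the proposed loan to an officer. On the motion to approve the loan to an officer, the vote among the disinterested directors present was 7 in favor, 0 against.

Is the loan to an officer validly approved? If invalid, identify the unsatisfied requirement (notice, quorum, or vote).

Notice: 8 business days given; 7 required (8 ≥ 7). Satisfied.
Quorum: 11 present (interested directors count toward quorum); quorum is 11. Satisfied.
Vote: the loan to an officer requires two-thirds of the disinterested directors present (11 − 4 = 7). 2/3 of 7 = 4.67, rounded up to 5, so 5 affirmative votes are needed; 7 voted in favor. Satisfied.

Valid — all requirements satisfied.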